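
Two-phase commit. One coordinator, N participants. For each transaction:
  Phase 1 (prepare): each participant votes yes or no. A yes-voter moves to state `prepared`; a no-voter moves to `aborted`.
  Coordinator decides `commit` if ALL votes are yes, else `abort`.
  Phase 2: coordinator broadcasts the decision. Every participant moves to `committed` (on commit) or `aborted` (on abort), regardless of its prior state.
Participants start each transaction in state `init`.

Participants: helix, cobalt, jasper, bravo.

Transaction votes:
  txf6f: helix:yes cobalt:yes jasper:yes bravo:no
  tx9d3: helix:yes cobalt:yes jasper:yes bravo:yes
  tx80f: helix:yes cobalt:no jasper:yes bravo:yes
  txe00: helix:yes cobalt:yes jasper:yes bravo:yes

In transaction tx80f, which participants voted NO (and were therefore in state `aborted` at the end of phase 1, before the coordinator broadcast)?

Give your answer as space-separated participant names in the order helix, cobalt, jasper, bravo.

Txn tx80f phase 1: helix yes -> prepared; cobalt no -> aborted; jasper yes -> prepared; bravo yes -> prepared

Answer: cobalt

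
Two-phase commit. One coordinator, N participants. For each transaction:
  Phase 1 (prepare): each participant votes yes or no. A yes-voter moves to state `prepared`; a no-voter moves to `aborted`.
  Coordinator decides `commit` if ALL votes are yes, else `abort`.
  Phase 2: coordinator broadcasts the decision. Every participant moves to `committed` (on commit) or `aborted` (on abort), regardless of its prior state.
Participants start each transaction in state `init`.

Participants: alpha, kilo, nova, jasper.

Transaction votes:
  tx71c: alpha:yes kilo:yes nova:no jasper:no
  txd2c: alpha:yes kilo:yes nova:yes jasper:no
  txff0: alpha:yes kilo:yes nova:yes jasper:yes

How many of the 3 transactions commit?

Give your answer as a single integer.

Answer: 1

Derivation:
tx71c: no from nova, jasper -> abort (commits=0)
txd2c: no from jasper -> abort (commits=0)
txff0: all yes -> commit (commits=1)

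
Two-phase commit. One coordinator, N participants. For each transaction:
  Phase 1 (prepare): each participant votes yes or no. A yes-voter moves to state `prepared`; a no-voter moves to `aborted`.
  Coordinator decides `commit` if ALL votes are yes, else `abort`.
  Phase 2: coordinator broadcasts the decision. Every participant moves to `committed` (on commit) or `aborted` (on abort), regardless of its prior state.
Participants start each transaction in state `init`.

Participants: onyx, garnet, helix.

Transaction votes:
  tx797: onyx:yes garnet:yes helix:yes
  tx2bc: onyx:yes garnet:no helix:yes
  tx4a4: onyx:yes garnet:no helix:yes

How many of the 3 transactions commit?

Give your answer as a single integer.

tx797: all yes -> commit (commits=1)
tx2bc: no from garnet -> abort (commits=1)
tx4a4: no from garnet -> abort (commits=1)

Answer: 1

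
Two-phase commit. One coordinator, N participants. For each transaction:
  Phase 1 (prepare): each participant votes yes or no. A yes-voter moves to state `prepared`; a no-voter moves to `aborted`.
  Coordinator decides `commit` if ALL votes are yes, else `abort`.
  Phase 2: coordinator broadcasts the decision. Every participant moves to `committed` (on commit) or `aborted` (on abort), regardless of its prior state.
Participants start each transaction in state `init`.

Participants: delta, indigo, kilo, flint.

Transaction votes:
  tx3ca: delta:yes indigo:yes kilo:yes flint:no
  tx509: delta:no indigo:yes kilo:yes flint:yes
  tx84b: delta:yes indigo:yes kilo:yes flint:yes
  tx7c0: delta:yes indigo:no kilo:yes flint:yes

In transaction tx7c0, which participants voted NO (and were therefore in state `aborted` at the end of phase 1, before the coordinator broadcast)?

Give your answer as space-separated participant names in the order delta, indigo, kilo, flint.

Answer: indigo

Derivation:
Txn tx7c0 phase 1: delta yes -> prepared; indigo no -> aborted; kilo yes -> prepared; flint yes -> prepared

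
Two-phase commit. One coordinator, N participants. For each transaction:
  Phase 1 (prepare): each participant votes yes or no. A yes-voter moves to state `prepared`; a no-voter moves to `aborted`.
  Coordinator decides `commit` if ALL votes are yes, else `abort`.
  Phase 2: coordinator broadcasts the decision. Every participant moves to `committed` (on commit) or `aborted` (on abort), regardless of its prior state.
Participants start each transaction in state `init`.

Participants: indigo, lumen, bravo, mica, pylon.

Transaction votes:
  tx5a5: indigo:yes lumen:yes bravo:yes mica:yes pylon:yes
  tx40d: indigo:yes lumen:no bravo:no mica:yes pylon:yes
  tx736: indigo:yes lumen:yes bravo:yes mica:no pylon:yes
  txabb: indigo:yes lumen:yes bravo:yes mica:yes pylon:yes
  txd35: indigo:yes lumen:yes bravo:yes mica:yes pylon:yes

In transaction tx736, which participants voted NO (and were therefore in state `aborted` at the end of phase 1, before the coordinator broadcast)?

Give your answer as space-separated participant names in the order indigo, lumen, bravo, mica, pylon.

Txn tx736 phase 1: indigo yes -> prepared; lumen yes -> prepared; bravo yes -> prepared; mica no -> aborted; pylon yes -> prepared

Answer: mica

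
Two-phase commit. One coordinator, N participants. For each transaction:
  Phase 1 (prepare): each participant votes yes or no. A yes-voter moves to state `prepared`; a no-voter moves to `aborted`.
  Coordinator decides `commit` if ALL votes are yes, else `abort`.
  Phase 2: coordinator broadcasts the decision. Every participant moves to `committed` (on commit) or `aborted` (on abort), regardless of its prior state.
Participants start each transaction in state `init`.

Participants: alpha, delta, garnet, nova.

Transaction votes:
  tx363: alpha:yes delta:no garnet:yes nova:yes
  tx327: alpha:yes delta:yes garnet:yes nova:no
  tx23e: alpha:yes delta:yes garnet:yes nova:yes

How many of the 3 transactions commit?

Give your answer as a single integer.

tx363: no from delta -> abort (commits=0)
tx327: no from nova -> abort (commits=0)
tx23e: all yes -> commit (commits=1)

Answer: 1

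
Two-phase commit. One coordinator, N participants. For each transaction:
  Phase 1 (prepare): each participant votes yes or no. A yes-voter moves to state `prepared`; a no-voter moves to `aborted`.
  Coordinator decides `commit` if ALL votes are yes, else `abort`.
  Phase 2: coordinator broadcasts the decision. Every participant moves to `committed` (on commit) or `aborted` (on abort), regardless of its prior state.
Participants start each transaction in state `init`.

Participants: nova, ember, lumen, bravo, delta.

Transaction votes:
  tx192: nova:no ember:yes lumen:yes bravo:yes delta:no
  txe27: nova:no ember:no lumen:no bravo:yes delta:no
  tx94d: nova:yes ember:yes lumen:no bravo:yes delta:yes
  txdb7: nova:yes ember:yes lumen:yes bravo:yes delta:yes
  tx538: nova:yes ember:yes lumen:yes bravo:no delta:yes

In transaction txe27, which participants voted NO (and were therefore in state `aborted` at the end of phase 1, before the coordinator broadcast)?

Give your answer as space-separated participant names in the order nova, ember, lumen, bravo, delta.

Answer: nova ember lumen delta

Derivation:
Txn txe27 phase 1: nova no -> aborted; ember no -> aborted; lumen no -> aborted; bravo yes -> prepared; delta no -> aborted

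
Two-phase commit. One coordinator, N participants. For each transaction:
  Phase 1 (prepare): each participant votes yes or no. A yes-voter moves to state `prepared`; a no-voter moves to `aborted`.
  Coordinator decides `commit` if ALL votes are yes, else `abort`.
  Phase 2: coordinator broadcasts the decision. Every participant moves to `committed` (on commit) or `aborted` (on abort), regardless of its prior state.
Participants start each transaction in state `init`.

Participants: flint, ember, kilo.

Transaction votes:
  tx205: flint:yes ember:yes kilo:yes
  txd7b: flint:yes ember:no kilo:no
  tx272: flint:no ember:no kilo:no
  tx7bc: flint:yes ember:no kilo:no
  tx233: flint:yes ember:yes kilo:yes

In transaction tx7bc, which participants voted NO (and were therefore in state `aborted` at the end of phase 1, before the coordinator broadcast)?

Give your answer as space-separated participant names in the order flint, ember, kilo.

Txn tx7bc phase 1: flint yes -> prepared; ember no -> aborted; kilo no -> aborted

Answer: ember kilo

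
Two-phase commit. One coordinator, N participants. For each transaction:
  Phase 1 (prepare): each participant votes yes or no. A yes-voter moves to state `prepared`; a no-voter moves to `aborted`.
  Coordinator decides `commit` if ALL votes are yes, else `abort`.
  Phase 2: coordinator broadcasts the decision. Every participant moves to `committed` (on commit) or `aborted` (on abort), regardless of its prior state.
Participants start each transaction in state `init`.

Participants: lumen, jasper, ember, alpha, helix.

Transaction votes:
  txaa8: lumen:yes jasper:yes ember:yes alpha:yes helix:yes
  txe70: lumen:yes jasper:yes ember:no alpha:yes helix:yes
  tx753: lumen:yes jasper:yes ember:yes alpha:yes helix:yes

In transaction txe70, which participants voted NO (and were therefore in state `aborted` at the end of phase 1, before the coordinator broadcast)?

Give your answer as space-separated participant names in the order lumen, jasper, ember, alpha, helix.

Txn txe70 phase 1: lumen yes -> prepared; jasper yes -> prepared; ember no -> aborted; alpha yes -> prepared; helix yes -> prepared

Answer: ember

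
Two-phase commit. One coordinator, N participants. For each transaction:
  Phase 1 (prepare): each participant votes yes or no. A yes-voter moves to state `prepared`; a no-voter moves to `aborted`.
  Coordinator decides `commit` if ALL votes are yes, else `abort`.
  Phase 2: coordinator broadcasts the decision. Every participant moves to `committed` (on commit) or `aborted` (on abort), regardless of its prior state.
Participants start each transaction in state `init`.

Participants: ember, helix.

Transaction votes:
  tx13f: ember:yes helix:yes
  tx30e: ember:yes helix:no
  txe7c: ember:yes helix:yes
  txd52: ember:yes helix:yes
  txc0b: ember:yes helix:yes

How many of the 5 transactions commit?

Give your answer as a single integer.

tx13f: all yes -> commit (commits=1)
tx30e: no from helix -> abort (commits=1)
txe7c: all yes -> commit (commits=2)
txd52: all yes -> commit (commits=3)
txc0b: all yes -> commit (commits=4)

Answer: 4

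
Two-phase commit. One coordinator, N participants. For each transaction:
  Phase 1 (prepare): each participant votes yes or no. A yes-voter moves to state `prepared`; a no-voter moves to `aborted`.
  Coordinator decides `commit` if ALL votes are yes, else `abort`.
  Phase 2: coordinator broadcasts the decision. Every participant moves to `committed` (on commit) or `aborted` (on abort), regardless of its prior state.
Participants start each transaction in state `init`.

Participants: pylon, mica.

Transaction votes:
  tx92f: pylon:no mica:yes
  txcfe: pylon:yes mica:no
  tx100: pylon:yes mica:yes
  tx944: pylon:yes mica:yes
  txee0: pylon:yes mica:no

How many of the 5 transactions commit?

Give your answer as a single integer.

tx92f: no from pylon -> abort (commits=0)
txcfe: no from mica -> abort (commits=0)
tx100: all yes -> commit (commits=1)
tx944: all yes -> commit (commits=2)
txee0: no from mica -> abort (commits=2)

Answer: 2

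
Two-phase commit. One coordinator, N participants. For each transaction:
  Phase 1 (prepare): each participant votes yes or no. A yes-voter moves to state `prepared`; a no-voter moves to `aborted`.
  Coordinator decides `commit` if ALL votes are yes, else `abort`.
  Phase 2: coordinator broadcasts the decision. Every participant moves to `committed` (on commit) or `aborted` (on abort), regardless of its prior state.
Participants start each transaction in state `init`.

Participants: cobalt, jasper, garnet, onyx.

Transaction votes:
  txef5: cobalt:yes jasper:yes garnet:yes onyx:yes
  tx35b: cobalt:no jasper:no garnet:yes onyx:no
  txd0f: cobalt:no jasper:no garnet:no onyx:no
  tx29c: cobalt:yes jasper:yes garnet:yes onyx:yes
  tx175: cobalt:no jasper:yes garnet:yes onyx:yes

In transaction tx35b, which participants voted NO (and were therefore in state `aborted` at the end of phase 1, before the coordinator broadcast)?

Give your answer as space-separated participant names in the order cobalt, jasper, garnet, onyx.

Answer: cobalt jasper onyx

Derivation:
Txn tx35b phase 1: cobalt no -> aborted; jasper no -> aborted; garnet yes -> prepared; onyx no -> aborted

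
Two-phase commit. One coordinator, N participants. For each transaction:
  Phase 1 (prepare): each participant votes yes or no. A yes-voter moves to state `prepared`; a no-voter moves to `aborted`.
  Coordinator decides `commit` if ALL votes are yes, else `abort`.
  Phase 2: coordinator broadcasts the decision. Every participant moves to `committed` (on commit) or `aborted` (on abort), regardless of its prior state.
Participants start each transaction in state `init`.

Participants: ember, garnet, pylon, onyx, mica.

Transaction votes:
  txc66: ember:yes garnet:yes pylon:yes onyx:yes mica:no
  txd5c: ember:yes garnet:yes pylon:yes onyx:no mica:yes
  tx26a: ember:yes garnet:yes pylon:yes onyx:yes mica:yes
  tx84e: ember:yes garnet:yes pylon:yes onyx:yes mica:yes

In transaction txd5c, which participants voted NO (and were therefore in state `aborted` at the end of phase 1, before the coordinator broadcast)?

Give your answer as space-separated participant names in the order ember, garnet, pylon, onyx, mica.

Answer: onyx

Derivation:
Txn txd5c phase 1: ember yes -> prepared; garnet yes -> prepared; pylon yes -> prepared; onyx no -> aborted; mica yes -> prepared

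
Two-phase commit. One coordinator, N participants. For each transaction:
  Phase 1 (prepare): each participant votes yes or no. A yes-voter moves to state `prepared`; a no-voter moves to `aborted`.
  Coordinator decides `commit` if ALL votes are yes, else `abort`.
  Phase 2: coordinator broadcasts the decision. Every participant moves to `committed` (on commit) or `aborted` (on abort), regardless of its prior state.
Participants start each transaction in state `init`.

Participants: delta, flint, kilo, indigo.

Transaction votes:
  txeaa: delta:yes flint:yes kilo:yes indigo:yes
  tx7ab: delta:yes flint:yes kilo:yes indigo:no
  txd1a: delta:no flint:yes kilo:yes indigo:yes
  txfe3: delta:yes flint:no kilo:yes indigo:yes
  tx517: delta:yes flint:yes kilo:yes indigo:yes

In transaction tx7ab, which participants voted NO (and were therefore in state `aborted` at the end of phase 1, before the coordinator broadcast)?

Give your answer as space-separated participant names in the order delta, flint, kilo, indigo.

Txn tx7ab phase 1: delta yes -> prepared; flint yes -> prepared; kilo yes -> prepared; indigo no -> aborted

Answer: indigo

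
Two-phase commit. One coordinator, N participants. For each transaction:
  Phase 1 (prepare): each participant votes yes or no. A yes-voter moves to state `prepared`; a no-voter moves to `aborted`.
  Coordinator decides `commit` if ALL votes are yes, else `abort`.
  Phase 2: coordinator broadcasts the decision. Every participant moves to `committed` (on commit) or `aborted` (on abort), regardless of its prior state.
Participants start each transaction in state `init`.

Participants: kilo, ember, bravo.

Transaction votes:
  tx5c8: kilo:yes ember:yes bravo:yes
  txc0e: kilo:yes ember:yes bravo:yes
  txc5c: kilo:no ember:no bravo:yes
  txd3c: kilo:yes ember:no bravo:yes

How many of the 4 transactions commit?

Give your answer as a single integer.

tx5c8: all yes -> commit (commits=1)
txc0e: all yes -> commit (commits=2)
txc5c: no from kilo, ember -> abort (commits=2)
txd3c: no from ember -> abort (commits=2)

Answer: 2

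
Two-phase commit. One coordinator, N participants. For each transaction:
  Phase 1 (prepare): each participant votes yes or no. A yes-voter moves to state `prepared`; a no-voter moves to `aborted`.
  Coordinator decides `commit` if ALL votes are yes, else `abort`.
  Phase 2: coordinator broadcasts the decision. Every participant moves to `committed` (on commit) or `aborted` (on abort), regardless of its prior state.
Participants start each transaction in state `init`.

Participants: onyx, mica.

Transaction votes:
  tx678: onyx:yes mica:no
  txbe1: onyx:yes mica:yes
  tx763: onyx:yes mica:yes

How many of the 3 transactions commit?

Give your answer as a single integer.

Answer: 2

Derivation:
tx678: no from mica -> abort (commits=0)
txbe1: all yes -> commit (commits=1)
tx763: all yes -> commit (commits=2)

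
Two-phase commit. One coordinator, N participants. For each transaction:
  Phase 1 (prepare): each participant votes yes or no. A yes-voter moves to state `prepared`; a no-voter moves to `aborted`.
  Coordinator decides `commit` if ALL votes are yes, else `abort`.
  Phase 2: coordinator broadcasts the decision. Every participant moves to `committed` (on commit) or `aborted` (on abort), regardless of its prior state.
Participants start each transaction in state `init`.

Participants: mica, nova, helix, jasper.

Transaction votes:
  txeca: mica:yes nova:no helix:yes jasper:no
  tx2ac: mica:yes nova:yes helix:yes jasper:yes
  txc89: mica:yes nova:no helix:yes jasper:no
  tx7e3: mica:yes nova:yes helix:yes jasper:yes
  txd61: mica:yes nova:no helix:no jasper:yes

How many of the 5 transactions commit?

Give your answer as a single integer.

Answer: 2

Derivation:
txeca: no from nova, jasper -> abort (commits=0)
tx2ac: all yes -> commit (commits=1)
txc89: no from nova, jasper -> abort (commits=1)
tx7e3: all yes -> commit (commits=2)
txd61: no from nova, helix -> abort (commits=2)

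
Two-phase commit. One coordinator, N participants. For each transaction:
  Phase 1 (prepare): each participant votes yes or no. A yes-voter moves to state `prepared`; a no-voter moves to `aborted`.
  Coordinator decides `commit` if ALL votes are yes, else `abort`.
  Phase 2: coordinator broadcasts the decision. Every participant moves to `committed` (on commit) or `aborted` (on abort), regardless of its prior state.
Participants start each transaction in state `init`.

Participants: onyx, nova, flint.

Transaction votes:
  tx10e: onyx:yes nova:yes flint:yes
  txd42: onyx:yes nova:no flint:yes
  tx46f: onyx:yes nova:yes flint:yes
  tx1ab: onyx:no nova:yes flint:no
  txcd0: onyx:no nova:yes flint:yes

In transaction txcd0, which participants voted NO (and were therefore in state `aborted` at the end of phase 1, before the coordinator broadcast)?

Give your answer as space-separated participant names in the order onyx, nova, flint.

Answer: onyx

Derivation:
Txn txcd0 phase 1: onyx no -> aborted; nova yes -> prepared; flint yes -> prepared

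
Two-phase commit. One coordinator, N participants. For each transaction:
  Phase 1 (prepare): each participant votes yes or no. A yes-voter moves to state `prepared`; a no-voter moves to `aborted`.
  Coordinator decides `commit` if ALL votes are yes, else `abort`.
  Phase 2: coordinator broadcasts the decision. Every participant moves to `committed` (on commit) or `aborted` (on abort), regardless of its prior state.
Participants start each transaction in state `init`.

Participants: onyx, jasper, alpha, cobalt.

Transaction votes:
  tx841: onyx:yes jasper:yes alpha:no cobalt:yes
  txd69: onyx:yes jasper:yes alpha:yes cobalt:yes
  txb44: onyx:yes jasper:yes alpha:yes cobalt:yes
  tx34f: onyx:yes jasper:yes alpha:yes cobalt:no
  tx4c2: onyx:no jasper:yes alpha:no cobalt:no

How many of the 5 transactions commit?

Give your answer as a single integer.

tx841: no from alpha -> abort (commits=0)
txd69: all yes -> commit (commits=1)
txb44: all yes -> commit (commits=2)
tx34f: no from cobalt -> abort (commits=2)
tx4c2: no from onyx, alpha, cobalt -> abort (commits=2)

Answer: 2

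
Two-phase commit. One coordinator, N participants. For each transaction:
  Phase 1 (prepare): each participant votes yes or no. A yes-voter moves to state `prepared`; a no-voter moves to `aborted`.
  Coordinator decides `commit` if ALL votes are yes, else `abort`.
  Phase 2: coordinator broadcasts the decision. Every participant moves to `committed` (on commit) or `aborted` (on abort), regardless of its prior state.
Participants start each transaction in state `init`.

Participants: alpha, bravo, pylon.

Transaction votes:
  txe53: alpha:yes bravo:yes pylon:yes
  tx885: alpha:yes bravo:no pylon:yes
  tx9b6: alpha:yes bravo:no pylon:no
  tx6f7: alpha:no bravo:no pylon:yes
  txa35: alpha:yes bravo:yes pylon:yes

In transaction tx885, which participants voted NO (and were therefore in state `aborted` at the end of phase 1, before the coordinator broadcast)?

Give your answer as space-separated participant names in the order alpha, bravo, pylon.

Txn tx885 phase 1: alpha yes -> prepared; bravo no -> aborted; pylon yes -> prepared

Answer: bravo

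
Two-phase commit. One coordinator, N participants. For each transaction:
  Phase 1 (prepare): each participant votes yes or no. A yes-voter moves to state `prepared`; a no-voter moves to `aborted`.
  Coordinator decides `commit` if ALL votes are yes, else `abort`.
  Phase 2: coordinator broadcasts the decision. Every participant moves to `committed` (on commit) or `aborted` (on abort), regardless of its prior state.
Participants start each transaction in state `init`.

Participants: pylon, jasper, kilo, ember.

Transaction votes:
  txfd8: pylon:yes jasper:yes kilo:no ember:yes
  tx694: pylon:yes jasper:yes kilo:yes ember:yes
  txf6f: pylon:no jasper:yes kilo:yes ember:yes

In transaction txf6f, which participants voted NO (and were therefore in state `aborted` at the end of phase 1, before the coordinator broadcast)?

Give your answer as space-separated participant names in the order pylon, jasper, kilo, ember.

Answer: pylon

Derivation:
Txn txf6f phase 1: pylon no -> aborted; jasper yes -> prepared; kilo yes -> prepared; ember yes -> prepared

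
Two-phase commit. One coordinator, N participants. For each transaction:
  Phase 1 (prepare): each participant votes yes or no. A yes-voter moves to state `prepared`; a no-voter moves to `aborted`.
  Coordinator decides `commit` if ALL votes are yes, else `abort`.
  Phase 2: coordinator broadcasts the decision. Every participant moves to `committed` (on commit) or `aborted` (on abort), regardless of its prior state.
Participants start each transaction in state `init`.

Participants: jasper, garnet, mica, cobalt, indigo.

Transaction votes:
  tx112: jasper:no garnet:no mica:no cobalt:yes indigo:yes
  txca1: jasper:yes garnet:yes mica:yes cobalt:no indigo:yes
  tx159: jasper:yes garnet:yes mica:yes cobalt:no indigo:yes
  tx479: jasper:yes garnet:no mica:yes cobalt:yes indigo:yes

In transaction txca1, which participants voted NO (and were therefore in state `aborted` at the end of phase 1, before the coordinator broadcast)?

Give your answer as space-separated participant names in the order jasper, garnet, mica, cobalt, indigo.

Answer: cobalt

Derivation:
Txn txca1 phase 1: jasper yes -> prepared; garnet yes -> prepared; mica yes -> prepared; cobalt no -> aborted; indigo yes -> prepared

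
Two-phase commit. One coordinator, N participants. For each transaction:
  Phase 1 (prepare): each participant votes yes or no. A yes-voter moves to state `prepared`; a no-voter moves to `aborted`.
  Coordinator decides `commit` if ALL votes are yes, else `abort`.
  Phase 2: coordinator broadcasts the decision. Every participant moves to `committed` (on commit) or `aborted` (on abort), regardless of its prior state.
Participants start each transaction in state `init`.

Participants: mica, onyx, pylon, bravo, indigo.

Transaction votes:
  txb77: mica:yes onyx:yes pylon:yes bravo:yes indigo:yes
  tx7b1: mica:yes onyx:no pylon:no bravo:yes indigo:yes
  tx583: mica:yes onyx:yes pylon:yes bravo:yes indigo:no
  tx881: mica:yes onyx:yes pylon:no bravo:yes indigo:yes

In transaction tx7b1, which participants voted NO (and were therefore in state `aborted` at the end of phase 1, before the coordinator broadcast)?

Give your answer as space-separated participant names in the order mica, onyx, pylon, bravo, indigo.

Answer: onyx pylon

Derivation:
Txn tx7b1 phase 1: mica yes -> prepared; onyx no -> aborted; pylon no -> aborted; bravo yes -> prepared; indigo yes -> prepared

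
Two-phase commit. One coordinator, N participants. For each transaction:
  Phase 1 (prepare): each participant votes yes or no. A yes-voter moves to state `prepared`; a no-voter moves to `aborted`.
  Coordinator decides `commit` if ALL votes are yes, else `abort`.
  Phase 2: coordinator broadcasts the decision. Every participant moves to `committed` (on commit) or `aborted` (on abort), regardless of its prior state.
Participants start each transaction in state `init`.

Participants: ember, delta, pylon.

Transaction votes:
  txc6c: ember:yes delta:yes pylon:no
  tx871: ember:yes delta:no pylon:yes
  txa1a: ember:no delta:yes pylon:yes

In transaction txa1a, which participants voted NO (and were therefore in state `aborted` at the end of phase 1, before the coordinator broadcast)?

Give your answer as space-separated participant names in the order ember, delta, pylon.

Answer: ember

Derivation:
Txn txa1a phase 1: ember no -> aborted; delta yes -> prepared; pylon yes -> prepared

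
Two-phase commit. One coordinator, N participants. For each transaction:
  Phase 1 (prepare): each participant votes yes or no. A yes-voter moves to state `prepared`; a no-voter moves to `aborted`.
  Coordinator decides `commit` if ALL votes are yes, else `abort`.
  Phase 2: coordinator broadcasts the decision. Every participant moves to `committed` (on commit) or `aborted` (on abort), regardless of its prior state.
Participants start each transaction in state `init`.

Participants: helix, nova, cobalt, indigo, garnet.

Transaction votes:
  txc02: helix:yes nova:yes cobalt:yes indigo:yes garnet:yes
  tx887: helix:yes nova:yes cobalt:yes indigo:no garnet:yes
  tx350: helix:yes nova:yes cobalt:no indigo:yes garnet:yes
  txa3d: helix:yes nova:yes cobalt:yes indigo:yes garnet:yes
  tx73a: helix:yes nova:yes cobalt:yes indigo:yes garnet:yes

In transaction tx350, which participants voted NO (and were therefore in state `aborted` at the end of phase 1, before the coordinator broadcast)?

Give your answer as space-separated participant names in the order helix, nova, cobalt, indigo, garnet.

Answer: cobalt

Derivation:
Txn tx350 phase 1: helix yes -> prepared; nova yes -> prepared; cobalt no -> aborted; indigo yes -> prepared; garnet yes -> prepared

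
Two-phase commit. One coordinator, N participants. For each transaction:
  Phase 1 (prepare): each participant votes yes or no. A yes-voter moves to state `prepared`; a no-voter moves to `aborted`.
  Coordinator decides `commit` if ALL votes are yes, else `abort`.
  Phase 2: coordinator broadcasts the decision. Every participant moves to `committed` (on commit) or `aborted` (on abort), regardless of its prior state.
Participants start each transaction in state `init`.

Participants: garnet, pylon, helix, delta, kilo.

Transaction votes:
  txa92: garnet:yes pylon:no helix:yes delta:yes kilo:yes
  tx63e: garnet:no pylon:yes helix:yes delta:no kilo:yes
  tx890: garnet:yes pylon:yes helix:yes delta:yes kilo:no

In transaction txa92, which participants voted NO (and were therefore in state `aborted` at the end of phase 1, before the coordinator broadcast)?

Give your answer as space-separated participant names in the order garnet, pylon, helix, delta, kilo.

Txn txa92 phase 1: garnet yes -> prepared; pylon no -> aborted; helix yes -> prepared; delta yes -> prepared; kilo yes -> prepared

Answer: pylon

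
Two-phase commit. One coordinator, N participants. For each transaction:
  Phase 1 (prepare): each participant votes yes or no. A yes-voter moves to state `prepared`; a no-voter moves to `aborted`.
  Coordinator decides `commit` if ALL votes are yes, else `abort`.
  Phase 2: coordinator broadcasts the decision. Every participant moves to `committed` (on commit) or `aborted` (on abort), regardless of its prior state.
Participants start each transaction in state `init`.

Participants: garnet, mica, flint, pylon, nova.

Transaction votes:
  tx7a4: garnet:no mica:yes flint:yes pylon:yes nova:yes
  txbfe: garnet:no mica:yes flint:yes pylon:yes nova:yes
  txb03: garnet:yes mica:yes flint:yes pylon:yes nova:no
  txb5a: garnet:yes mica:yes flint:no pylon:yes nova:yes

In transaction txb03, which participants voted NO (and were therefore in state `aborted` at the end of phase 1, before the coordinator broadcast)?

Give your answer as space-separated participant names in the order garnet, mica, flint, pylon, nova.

Txn txb03 phase 1: garnet yes -> prepared; mica yes -> prepared; flint yes -> prepared; pylon yes -> prepared; nova no -> aborted

Answer: nova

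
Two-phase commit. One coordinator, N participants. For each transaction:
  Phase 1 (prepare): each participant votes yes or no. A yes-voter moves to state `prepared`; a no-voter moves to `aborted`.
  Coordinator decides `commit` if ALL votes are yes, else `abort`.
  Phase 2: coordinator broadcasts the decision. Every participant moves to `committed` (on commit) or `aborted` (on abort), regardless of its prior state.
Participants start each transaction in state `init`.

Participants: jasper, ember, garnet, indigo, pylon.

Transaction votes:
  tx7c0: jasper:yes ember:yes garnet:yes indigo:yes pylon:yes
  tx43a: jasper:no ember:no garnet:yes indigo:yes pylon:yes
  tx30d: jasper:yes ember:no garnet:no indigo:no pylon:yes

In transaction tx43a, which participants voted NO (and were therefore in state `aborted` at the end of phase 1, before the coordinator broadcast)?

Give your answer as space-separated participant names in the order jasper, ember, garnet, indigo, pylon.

Answer: jasper ember

Derivation:
Txn tx43a phase 1: jasper no -> aborted; ember no -> aborted; garnet yes -> prepared; indigo yes -> prepared; pylon yes -> prepared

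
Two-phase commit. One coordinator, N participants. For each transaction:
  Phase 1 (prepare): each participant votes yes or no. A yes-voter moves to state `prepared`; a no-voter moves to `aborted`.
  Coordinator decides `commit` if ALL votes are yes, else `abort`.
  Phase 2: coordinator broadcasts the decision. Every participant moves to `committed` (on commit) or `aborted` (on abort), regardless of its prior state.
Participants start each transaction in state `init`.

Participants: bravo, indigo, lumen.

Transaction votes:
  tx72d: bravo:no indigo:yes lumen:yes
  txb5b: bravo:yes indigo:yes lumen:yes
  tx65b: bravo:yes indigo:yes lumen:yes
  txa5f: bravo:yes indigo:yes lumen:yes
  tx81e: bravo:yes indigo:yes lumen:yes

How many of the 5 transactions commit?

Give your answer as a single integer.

Answer: 4

Derivation:
tx72d: no from bravo -> abort (commits=0)
txb5b: all yes -> commit (commits=1)
tx65b: all yes -> commit (commits=2)
txa5f: all yes -> commit (commits=3)
tx81e: all yes -> commit (commits=4)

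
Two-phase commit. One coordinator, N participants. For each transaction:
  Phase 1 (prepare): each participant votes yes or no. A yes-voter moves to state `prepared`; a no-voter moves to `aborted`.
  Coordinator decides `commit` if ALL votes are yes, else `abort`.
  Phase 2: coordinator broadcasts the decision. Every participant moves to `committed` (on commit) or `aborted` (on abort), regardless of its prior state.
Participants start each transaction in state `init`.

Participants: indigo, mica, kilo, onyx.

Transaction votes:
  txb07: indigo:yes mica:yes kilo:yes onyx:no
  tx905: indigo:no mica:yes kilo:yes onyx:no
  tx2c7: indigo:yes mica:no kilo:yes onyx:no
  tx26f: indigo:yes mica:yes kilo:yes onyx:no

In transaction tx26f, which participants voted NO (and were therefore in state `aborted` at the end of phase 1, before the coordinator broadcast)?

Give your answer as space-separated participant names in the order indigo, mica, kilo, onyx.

Answer: onyx

Derivation:
Txn tx26f phase 1: indigo yes -> prepared; mica yes -> prepared; kilo yes -> prepared; onyx no -> aborted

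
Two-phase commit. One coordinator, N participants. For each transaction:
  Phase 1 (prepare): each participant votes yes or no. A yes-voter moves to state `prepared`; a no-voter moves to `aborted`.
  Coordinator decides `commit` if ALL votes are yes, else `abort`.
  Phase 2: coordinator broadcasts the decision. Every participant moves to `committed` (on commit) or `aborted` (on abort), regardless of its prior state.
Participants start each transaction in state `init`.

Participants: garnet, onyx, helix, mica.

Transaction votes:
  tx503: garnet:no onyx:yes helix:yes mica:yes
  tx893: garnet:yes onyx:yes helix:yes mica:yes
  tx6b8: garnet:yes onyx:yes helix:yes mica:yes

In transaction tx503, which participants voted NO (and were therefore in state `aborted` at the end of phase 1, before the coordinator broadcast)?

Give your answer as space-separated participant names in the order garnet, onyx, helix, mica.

Txn tx503 phase 1: garnet no -> aborted; onyx yes -> prepared; helix yes -> prepared; mica yes -> prepared

Answer: garnet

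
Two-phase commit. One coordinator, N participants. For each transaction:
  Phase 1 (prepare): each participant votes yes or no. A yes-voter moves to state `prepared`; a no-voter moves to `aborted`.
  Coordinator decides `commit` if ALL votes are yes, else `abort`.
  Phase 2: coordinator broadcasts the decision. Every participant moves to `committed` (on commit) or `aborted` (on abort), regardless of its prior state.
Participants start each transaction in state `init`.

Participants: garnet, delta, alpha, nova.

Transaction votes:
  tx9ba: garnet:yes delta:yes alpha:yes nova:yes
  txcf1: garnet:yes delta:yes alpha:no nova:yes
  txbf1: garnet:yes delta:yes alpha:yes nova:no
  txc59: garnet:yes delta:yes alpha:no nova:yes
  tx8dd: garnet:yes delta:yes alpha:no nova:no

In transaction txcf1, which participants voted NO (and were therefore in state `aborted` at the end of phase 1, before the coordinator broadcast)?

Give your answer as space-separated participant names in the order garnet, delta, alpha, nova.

Txn txcf1 phase 1: garnet yes -> prepared; delta yes -> prepared; alpha no -> aborted; nova yes -> prepared

Answer: alpha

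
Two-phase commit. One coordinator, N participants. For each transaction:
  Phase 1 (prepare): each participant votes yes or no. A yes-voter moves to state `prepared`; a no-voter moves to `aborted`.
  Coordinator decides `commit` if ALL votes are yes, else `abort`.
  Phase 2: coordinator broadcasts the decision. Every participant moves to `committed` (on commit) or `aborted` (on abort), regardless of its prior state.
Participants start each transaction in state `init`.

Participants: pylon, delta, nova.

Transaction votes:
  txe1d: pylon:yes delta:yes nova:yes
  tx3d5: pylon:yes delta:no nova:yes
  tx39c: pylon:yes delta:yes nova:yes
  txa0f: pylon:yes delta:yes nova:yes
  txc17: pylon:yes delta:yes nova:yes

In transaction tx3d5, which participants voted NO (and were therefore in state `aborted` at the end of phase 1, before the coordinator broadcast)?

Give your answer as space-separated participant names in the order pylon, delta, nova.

Txn tx3d5 phase 1: pylon yes -> prepared; delta no -> aborted; nova yes -> prepared

Answer: delta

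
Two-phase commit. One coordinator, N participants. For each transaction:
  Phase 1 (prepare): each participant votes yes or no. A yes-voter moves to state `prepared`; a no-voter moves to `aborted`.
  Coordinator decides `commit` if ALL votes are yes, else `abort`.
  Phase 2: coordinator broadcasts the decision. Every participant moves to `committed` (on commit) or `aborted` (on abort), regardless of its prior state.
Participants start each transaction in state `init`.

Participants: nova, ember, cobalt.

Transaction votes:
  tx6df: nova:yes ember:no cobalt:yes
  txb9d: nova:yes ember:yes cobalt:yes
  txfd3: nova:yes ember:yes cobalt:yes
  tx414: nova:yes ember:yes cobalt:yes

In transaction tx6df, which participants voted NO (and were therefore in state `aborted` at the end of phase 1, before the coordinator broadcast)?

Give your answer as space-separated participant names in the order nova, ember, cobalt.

Txn tx6df phase 1: nova yes -> prepared; ember no -> aborted; cobalt yes -> prepared

Answer: ember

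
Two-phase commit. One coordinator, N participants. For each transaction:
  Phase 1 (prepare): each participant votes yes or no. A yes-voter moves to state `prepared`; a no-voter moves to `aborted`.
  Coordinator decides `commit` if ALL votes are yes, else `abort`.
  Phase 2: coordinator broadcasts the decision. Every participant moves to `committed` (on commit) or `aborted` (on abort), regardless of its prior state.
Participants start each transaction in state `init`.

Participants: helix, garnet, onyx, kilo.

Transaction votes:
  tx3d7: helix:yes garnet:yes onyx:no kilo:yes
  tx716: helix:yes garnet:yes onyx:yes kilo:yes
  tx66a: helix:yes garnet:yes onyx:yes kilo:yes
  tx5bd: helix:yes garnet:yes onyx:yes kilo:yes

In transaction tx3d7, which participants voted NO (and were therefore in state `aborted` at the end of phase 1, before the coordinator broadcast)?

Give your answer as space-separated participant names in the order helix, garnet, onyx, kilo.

Answer: onyx

Derivation:
Txn tx3d7 phase 1: helix yes -> prepared; garnet yes -> prepared; onyx no -> aborted; kilo yes -> prepared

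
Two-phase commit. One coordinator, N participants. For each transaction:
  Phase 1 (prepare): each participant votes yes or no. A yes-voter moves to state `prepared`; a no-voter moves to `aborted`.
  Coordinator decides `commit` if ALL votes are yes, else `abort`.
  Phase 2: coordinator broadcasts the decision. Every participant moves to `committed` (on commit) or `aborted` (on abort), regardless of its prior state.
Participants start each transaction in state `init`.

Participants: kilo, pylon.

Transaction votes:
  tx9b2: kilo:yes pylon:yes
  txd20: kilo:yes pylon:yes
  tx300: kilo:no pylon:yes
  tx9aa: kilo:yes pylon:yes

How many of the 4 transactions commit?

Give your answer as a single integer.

Answer: 3

Derivation:
tx9b2: all yes -> commit (commits=1)
txd20: all yes -> commit (commits=2)
tx300: no from kilo -> abort (commits=2)
tx9aa: all yes -> commit (commits=3)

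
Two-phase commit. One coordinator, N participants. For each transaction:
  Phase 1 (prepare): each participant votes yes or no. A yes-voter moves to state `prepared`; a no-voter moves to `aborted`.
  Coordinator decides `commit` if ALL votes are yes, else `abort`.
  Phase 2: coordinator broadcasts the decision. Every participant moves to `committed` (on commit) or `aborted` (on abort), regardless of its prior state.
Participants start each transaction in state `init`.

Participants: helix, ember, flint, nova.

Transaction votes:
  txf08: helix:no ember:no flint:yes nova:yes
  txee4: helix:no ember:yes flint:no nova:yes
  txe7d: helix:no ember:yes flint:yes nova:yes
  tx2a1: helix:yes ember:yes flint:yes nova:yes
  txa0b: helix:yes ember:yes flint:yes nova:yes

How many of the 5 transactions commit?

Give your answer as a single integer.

txf08: no from helix, ember -> abort (commits=0)
txee4: no from helix, flint -> abort (commits=0)
txe7d: no from helix -> abort (commits=0)
tx2a1: all yes -> commit (commits=1)
txa0b: all yes -> commit (commits=2)

Answer: 2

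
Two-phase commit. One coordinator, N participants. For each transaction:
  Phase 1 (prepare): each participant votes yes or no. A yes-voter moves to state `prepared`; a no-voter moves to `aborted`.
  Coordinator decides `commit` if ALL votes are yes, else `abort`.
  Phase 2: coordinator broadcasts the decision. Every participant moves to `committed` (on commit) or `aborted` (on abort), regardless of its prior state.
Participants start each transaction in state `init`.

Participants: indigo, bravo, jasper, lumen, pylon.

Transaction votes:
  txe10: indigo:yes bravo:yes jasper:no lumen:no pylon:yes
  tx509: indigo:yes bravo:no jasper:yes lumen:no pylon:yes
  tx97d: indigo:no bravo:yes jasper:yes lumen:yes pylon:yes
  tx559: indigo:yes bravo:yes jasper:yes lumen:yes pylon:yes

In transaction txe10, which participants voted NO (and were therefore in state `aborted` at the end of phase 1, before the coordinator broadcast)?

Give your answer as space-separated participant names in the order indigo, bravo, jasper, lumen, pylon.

Txn txe10 phase 1: indigo yes -> prepared; bravo yes -> prepared; jasper no -> aborted; lumen no -> aborted; pylon yes -> prepared

Answer: jasper lumen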